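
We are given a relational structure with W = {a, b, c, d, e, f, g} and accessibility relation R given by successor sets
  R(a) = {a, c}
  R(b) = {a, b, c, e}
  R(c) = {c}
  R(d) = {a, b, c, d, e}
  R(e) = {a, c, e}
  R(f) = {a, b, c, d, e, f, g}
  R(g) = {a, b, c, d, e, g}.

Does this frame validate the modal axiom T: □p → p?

Axiom T corresponds to the accessibility relation being reflexive.
Reflexive: yes — every world is R-related to itself.

Yes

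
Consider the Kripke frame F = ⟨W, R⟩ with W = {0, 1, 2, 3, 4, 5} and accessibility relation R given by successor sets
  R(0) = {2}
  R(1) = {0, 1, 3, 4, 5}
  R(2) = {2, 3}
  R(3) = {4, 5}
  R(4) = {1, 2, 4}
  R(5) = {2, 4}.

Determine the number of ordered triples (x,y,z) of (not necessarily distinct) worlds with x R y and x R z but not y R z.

23

Enumerating: (1,0,0), (1,0,1), (1,0,3), (1,0,4), (1,0,5), (1,3,0), (1,3,1), (1,3,3), (1,4,0), (1,4,3), (1,4,5), (1,5,0), … and 11 more.
Total: 23.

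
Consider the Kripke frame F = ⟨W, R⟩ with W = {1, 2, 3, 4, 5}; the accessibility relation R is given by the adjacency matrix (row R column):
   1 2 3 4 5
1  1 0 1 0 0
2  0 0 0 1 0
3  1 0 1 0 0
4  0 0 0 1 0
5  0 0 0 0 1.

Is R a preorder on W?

No

Reflexive: no — 2 is not related to itself.
Transitive: yes — every two-step R-path is closed by a direct edge.
So R is not a preorder.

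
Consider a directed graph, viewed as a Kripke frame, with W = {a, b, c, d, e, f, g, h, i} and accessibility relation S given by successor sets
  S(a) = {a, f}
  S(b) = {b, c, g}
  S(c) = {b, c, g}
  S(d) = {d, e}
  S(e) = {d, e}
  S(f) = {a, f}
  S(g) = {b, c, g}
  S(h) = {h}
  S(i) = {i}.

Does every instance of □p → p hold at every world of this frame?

The schema T characterises exactly the reflexive frames.
Reflexive: yes — every world is S-related to itself.

Yes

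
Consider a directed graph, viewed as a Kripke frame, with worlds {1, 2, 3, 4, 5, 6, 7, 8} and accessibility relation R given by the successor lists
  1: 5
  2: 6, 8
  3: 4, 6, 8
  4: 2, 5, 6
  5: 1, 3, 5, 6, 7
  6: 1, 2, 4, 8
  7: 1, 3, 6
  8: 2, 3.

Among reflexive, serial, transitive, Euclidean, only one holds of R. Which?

Reflexive: no — 1 is not related to itself.
Serial: yes — every world has a successor (e.g. 1 R 5).
Transitive: no — 1 R 5 and 5 R 3, but not 1 R 3.
Euclidean: no — 2 R 8 and 2 R 6, but not 8 R 6.
Only serial holds.

serial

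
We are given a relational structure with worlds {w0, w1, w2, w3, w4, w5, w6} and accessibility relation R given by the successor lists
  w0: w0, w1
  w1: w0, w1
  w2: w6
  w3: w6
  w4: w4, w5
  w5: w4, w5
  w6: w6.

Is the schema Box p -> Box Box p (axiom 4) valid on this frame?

The schema 4 characterises exactly the transitive frames.
Transitive: yes — every two-step R-path is closed by a direct edge.

Yes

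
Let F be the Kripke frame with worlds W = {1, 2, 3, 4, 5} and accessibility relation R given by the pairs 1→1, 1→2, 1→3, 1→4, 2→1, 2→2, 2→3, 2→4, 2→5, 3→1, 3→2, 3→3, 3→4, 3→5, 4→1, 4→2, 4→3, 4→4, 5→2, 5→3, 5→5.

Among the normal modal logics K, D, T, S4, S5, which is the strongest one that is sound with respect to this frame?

T

Serial (axiom D): yes — every world has a successor (e.g. 1 R 1).
Reflexive (axiom T): yes — every world is R-related to itself.
Transitive (axiom 4): no — 1 R 2 and 2 R 5, but not 1 R 5.
Euclidean (axiom 5): no — 2 R 1 and 2 R 5, but not 1 R 5.
So F validates K, D, T; S4 would additionally require R to be transitive. The strongest is T.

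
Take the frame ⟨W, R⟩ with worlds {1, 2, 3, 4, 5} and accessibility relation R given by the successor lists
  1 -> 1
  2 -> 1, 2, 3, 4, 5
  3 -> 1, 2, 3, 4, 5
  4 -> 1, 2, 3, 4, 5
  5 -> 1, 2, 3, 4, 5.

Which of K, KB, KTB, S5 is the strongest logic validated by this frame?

Symmetric (axiom B): no — 2 R 1 but not 1 R 2.
Reflexive (axiom T): yes — every world is R-related to itself.
Euclidean (axiom 5): no — 2 R 1 and 2 R 3, but not 1 R 3.
So F validates K; KB would additionally require R to be symmetric. The strongest is K.

K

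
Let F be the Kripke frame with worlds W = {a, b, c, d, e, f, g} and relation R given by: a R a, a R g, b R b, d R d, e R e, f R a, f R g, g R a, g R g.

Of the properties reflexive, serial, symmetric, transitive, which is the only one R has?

Reflexive: no — c is not related to itself.
Serial: no — c has no R-successor.
Symmetric: no — f R a but not a R f.
Transitive: yes — every two-step R-path is closed by a direct edge.
Only transitive holds.

transitive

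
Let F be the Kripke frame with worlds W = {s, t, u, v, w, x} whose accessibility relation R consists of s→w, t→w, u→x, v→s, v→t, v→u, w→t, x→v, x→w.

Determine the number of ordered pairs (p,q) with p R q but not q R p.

7

Enumerating: (s,w), (u,x), (v,s), (v,t), (v,u), (x,v), (x,w).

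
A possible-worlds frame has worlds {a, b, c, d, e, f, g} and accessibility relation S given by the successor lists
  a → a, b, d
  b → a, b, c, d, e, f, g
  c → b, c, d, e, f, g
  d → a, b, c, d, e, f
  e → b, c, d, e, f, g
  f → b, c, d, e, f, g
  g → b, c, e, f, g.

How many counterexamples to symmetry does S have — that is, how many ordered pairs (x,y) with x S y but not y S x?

0

S is symmetric; there are no such tuples.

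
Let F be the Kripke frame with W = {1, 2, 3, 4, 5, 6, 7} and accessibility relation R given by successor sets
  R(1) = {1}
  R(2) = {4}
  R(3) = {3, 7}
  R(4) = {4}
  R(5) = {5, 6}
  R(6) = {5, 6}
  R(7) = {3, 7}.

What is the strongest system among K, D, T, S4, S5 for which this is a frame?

D

Serial (axiom D): yes — every world has a successor (e.g. 1 R 1).
Reflexive (axiom T): no — 2 is not related to itself.
Transitive (axiom 4): yes — every two-step R-path is closed by a direct edge.
Euclidean (axiom 5): yes — any two successors of a common world are R-related.
So F validates K, D; T would additionally require R to be reflexive. The strongest is D.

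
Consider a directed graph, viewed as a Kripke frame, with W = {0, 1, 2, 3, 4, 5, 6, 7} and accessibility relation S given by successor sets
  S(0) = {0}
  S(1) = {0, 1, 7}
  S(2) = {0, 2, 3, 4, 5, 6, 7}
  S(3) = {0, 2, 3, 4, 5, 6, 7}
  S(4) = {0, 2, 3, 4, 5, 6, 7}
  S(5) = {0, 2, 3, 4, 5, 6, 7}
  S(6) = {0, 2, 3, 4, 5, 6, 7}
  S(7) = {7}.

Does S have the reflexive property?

Reflexive: yes — every world is S-related to itself.

Yes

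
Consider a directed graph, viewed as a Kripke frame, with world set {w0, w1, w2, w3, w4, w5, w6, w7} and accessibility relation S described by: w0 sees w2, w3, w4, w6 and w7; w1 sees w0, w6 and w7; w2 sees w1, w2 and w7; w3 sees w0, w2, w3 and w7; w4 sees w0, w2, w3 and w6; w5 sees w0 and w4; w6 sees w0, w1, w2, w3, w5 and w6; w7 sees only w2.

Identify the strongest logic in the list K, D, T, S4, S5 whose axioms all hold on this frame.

Serial (axiom D): yes — every world has a successor (e.g. w0 S w2).
Reflexive (axiom T): no — w0 is not related to itself.
Transitive (axiom 4): no — w0 S w2 and w2 S w1, but not w0 S w1.
Euclidean (axiom 5): no — w0 S w2 and w0 S w3, but not w2 S w3.
So F validates K, D; T would additionally require S to be reflexive. The strongest is D.

D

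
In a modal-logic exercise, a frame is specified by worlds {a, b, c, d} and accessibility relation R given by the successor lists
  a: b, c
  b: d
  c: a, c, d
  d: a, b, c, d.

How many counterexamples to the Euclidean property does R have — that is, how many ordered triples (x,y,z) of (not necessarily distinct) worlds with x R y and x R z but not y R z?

Enumerating: (a,b,b), (a,b,c), (a,c,b), (c,a,a), (c,a,d), (d,a,a), (d,a,d), (d,b,a), (d,b,b), (d,b,c), (d,c,b).

11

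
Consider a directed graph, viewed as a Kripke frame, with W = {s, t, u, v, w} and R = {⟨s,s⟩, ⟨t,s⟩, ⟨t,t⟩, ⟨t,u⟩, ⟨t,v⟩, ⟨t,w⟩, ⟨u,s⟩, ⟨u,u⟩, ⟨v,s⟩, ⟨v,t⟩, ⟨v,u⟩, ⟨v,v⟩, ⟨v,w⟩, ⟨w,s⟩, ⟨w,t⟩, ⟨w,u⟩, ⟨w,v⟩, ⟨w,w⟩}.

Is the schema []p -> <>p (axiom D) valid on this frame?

By correspondence theory, D is valid on a frame iff R is serial.
Serial: yes — every world has a successor (e.g. s R s).

Yes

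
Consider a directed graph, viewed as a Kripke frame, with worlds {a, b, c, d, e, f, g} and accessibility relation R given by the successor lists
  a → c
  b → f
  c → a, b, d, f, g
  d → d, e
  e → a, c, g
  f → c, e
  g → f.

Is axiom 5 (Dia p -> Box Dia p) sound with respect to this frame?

The schema 5 characterises exactly the Euclidean frames.
Euclidean: no — c R a and c R b, but not a R b.

No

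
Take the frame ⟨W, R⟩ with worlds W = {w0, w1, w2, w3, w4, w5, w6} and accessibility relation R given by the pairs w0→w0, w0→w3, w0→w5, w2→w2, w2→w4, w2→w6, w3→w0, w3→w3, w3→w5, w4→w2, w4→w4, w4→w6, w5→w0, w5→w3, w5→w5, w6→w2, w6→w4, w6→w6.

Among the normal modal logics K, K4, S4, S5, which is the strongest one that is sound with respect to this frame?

K4

Transitive (axiom 4): yes — every two-step R-path is closed by a direct edge.
Reflexive (axiom T): no — w1 is not related to itself.
Euclidean (axiom 5): yes — any two successors of a common world are R-related.
So F validates K, K4; S4 would additionally require R to be reflexive. The strongest is K4.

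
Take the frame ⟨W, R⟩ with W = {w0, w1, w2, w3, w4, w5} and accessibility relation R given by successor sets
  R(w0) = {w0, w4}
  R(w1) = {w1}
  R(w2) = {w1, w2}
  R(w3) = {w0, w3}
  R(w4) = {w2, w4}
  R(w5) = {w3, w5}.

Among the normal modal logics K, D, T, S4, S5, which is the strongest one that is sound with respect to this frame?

T

Serial (axiom D): yes — every world has a successor (e.g. w0 R w0).
Reflexive (axiom T): yes — every world is R-related to itself.
Transitive (axiom 4): no — w0 R w4 and w4 R w2, but not w0 R w2.
Euclidean (axiom 5): no — w0 R w4 and w0 R w0, but not w4 R w0.
So F validates K, D, T; S4 would additionally require R to be transitive. The strongest is T.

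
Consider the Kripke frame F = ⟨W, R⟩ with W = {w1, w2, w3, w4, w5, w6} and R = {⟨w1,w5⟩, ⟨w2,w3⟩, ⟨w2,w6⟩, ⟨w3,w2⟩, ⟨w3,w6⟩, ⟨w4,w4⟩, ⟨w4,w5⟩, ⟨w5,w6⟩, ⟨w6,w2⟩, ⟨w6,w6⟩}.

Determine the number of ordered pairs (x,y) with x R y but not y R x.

4

Enumerating: (w1,w5), (w3,w6), (w4,w5), (w5,w6).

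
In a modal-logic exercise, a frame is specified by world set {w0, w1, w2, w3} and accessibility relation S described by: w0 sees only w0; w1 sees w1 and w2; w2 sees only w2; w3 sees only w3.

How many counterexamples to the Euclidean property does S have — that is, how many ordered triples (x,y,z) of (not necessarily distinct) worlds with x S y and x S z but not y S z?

1

Enumerating: (w1,w2,w1).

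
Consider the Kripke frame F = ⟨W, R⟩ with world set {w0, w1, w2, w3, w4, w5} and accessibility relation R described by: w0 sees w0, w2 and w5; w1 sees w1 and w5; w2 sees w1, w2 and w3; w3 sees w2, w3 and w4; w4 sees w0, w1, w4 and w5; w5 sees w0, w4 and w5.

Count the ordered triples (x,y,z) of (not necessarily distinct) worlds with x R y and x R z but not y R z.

Enumerating: (w0,w2,w0), (w0,w2,w5), (w0,w5,w2), (w1,w5,w1), (w2,w1,w2), (w2,w1,w3), (w2,w3,w1), (w3,w2,w4), (w3,w4,w2), (w3,w4,w3), (w4,w0,w1), (w4,w0,w4), (w4,w1,w0), (w4,w1,w4), (w4,w5,w1), (w5,w0,w4).

16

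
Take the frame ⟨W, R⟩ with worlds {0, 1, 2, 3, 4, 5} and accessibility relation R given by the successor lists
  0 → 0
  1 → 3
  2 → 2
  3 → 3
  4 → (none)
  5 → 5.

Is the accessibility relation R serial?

Serial: no — 4 has no R-successor.

No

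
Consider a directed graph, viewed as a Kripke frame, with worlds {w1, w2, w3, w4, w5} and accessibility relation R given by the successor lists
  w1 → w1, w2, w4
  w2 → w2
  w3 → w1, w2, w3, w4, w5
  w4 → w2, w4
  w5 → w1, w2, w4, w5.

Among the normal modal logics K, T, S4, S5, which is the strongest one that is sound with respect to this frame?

S4

Reflexive (axiom T): yes — every world is R-related to itself.
Transitive (axiom 4): yes — every two-step R-path is closed by a direct edge.
Euclidean (axiom 5): no — w1 R w2 and w1 R w4, but not w2 R w4.
So F validates K, T, S4; S5 would additionally require R to be Euclidean. The strongest is S4.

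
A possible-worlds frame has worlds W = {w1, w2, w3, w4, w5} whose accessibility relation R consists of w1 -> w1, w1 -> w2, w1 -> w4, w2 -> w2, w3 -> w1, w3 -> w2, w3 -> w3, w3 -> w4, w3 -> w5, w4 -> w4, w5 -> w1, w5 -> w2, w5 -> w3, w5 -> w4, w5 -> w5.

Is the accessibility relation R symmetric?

Symmetric: no — w1 R w2 but not w2 R w1.

No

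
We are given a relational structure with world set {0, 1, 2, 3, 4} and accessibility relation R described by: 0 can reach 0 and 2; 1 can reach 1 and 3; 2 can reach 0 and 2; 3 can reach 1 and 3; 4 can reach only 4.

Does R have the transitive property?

Yes

Transitive: yes — every two-step R-path is closed by a direct edge.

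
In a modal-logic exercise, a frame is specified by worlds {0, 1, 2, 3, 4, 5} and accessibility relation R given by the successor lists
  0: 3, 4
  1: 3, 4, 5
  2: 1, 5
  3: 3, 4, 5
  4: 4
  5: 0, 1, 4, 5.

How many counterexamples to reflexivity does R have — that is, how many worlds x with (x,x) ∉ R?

3

Enumerating: 0, 1, 2.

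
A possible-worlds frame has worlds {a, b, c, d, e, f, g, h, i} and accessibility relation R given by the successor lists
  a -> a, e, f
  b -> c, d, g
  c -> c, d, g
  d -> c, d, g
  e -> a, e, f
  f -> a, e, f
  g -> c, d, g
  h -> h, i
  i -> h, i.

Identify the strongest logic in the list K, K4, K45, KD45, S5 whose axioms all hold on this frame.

Transitive (axiom 4): yes — every two-step R-path is closed by a direct edge.
Euclidean (axiom 5): yes — any two successors of a common world are R-related.
Serial (axiom D): yes — every world has a successor (e.g. a R a).
Reflexive (axiom T): no — b is not related to itself.
So F validates K, K4, K45, KD45; S5 would additionally require R to be reflexive. The strongest is KD45.

KD45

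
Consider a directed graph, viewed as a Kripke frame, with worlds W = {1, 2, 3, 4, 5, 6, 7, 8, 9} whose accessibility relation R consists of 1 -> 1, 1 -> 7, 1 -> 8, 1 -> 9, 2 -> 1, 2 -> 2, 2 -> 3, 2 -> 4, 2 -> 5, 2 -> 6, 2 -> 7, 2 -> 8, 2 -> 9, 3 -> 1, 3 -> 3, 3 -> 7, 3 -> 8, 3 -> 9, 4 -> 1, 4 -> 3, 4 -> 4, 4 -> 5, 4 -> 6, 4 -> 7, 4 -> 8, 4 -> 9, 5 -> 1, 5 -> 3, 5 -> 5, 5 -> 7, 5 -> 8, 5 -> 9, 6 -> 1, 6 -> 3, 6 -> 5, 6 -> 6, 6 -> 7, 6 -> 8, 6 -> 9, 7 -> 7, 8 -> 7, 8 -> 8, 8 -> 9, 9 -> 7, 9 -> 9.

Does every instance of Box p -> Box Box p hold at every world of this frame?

Axiom 4 corresponds to the accessibility relation being transitive.
Transitive: yes — every two-step R-path is closed by a direct edge.

Yes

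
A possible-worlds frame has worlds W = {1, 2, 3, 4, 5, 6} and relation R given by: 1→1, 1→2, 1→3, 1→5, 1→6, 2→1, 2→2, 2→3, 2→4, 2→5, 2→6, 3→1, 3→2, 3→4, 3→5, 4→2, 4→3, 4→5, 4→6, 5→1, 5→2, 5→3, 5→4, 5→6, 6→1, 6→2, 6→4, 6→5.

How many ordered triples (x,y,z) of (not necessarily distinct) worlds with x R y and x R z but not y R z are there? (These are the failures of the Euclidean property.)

Enumerating: (1,3,3), (1,3,6), (1,5,5), (1,6,3), (1,6,6), (2,1,4), (2,3,3), (2,3,6), (2,4,1), (2,4,4), (2,5,5), (2,6,3), … and 21 more.
Total: 33.

33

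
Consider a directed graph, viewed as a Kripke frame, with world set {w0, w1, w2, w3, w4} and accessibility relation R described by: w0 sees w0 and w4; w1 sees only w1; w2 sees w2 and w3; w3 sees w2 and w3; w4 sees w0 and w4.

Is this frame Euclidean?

Euclidean: yes — any two successors of a common world are R-related.

Yes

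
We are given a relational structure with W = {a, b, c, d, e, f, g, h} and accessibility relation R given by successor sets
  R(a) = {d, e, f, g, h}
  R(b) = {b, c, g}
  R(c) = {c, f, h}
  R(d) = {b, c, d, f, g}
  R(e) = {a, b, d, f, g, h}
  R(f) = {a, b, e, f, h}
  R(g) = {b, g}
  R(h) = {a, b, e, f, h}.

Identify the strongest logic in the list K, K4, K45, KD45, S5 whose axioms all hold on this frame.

K

Transitive (axiom 4): no — a R d and d R b, but not a R b.
Euclidean (axiom 5): no — a R d and a R e, but not d R e.
Serial (axiom D): yes — every world has a successor (e.g. a R d).
Reflexive (axiom T): no — a is not related to itself.
So F validates K; K4 would additionally require R to be transitive. The strongest is K.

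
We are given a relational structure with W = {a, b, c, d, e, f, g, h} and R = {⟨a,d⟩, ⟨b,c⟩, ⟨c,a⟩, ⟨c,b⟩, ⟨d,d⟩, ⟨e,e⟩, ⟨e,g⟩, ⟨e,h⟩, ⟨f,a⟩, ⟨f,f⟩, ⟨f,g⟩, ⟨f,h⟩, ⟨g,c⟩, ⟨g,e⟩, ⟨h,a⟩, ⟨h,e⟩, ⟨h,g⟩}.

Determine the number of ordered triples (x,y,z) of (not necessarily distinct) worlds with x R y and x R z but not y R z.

27

Enumerating: (b,c,c), (c,a,a), (c,a,b), (c,b,a), (c,b,b), (e,g,g), (e,g,h), (e,h,h), (f,a,a), (f,a,f), (f,a,g), (f,a,h), … and 15 more.
Total: 27.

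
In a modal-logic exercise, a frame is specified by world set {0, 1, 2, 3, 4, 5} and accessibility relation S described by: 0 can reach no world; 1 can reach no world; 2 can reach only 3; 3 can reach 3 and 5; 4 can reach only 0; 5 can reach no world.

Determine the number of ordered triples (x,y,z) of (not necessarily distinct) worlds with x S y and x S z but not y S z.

Enumerating: (3,5,3), (3,5,5), (4,0,0).

3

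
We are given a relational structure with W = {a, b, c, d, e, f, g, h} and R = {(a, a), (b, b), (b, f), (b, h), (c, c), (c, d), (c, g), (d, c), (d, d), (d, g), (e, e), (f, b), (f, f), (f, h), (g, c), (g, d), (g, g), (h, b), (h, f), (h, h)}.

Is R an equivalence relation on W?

Yes

Reflexive: yes — every world is R-related to itself.
Symmetric: yes — every pair in R has its reverse in R.
Transitive: yes — every two-step R-path is closed by a direct edge.
So R is an equivalence relation.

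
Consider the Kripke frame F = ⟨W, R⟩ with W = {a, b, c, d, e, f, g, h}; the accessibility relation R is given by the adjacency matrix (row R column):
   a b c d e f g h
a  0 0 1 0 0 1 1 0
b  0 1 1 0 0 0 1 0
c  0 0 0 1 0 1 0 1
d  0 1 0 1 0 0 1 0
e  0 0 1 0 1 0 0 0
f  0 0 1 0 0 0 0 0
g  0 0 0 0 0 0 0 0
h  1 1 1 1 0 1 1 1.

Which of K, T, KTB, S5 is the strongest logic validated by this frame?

K

Reflexive (axiom T): no — a is not related to itself.
Symmetric (axiom B): no — a R c but not c R a.
Euclidean (axiom 5): no — a R c and a R g, but not c R g.
So F validates K; T would additionally require R to be reflexive. The strongest is K.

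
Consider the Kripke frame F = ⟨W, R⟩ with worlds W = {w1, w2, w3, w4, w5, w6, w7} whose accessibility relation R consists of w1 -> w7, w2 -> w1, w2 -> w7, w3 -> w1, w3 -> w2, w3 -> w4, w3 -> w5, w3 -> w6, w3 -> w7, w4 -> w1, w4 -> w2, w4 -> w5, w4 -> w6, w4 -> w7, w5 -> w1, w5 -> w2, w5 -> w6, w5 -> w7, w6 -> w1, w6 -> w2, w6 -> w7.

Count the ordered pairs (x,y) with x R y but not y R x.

Enumerating: (w1,w7), (w2,w1), (w2,w7), (w3,w1), (w3,w2), (w3,w4), (w3,w5), (w3,w6), (w3,w7), (w4,w1), (w4,w2), (w4,w5), … and 9 more.
Total: 21.

21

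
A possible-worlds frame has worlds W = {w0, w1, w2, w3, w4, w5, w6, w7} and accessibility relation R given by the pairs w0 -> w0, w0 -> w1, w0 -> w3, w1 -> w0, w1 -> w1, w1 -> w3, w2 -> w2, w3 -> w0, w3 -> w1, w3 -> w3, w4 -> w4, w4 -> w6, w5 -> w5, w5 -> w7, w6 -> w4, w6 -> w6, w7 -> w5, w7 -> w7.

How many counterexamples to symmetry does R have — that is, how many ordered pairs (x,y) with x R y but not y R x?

0

R is symmetric; there are no such tuples.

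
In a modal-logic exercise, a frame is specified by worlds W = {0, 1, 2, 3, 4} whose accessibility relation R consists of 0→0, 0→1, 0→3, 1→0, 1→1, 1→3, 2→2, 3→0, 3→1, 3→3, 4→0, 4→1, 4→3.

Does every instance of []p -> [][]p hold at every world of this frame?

Yes

By correspondence theory, 4 is valid on a frame iff R is transitive.
Transitive: yes — every two-step R-path is closed by a direct edge.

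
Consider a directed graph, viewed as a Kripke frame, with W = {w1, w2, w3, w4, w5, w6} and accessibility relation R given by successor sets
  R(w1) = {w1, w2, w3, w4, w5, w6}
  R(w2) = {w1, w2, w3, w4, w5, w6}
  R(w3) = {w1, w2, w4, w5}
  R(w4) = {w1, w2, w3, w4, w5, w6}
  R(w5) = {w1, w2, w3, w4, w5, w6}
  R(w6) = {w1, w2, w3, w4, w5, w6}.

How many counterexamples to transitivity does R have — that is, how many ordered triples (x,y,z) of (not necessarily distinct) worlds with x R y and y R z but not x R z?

Enumerating: (w3,w1,w3), (w3,w1,w6), (w3,w2,w3), (w3,w2,w6), (w3,w4,w3), (w3,w4,w6), (w3,w5,w3), (w3,w5,w6).

8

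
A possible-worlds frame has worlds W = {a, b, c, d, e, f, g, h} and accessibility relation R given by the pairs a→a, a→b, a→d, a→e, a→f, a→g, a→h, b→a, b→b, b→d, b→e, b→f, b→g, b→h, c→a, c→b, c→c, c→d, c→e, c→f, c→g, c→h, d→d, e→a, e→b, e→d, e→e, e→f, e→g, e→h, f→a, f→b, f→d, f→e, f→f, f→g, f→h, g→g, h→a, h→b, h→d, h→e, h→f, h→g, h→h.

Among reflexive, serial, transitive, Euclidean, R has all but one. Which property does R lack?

Euclidean

Reflexive: yes — every world is R-related to itself.
Serial: yes — every world has a successor (e.g. a R a).
Transitive: yes — every two-step R-path is closed by a direct edge.
Euclidean: no — a R d and a R b, but not d R b.
Only Euclidean fails.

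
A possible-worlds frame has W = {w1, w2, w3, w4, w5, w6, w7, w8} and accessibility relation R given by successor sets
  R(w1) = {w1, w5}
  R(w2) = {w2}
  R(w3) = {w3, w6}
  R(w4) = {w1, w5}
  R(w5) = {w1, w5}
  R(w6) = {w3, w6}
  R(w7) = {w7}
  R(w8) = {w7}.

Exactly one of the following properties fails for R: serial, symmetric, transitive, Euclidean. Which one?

Serial: yes — every world has a successor (e.g. w1 R w1).
Symmetric: no — w4 R w1 but not w1 R w4.
Transitive: yes — every two-step R-path is closed by a direct edge.
Euclidean: yes — any two successors of a common world are R-related.
Only symmetric fails.

symmetric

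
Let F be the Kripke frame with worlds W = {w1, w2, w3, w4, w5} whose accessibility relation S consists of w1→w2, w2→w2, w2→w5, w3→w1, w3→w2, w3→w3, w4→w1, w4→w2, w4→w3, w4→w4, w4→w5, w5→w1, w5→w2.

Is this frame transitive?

Transitive: no — w1 S w2 and w2 S w5, but not w1 S w5.

No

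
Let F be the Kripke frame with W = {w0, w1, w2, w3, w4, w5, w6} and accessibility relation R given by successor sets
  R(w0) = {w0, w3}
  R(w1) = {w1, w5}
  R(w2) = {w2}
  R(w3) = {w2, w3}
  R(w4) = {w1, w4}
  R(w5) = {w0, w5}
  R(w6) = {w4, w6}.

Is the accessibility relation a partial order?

Reflexive: yes — every world is R-related to itself.
Transitive: no — w0 R w3 and w3 R w2, but not w0 R w2.
Antisymmetric: yes — no distinct pair is related both ways.
So R is not a partial order.

No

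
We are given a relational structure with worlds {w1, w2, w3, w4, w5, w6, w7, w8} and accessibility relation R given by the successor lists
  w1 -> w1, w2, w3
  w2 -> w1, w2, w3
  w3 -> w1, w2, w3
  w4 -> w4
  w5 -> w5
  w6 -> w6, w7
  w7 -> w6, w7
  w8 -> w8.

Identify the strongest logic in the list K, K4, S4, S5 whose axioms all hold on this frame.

Transitive (axiom 4): yes — every two-step R-path is closed by a direct edge.
Reflexive (axiom T): yes — every world is R-related to itself.
Euclidean (axiom 5): yes — any two successors of a common world are R-related.
So F validates K, K4, S4, S5. The strongest is S5.

S5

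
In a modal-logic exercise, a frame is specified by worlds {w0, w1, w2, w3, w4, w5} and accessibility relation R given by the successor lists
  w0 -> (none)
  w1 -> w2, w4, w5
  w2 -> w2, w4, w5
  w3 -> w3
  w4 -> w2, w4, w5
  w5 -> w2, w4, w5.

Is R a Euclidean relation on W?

Euclidean: yes — any two successors of a common world are R-related.

Yes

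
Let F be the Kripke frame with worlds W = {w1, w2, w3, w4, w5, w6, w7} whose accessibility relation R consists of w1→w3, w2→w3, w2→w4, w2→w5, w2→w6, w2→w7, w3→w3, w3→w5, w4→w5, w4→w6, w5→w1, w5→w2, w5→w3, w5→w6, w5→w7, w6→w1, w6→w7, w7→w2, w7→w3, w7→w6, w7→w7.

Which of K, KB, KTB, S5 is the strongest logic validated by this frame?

K

Symmetric (axiom B): no — w1 R w3 but not w3 R w1.
Reflexive (axiom T): no — w1 is not related to itself.
Euclidean (axiom 5): no — w2 R w3 and w2 R w4, but not w3 R w4.
So F validates K; KB would additionally require R to be symmetric. The strongest is K.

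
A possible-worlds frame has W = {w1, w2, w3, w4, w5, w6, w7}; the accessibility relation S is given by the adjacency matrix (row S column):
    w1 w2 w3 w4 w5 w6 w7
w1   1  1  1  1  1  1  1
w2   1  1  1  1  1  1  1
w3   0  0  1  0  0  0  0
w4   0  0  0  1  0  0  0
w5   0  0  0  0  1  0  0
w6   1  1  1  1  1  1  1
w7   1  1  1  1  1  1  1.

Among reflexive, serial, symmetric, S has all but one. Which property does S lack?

symmetric

Reflexive: yes — every world is S-related to itself.
Serial: yes — every world has a successor (e.g. w1 S w1).
Symmetric: no — w1 S w3 but not w3 S w1.
Only symmetric fails.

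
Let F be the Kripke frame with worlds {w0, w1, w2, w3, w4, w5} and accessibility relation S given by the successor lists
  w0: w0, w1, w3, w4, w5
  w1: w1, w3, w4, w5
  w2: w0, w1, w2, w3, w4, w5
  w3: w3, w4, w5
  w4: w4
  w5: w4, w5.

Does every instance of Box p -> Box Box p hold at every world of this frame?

The schema 4 characterises exactly the transitive frames.
Transitive: yes — every two-step S-path is closed by a direct edge.

Yes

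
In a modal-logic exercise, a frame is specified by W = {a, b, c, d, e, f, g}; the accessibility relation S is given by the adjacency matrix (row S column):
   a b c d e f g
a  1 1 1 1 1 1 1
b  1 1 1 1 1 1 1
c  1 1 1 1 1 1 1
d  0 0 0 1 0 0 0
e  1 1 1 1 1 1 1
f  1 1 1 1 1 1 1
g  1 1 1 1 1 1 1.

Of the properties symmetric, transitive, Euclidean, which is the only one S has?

Symmetric: no — a S d but not d S a.
Transitive: yes — every two-step S-path is closed by a direct edge.
Euclidean: no — a S d and a S b, but not d S b.
Only transitive holds.

transitive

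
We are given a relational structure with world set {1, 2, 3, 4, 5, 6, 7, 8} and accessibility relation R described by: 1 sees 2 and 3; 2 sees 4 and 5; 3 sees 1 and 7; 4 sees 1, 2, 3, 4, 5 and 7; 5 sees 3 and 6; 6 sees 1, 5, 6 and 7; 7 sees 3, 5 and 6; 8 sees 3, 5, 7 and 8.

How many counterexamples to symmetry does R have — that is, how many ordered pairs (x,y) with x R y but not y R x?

12

Enumerating: (1,2), (2,5), (4,1), (4,3), (4,5), (4,7), (5,3), (6,1), (7,5), (8,3), (8,5), (8,7).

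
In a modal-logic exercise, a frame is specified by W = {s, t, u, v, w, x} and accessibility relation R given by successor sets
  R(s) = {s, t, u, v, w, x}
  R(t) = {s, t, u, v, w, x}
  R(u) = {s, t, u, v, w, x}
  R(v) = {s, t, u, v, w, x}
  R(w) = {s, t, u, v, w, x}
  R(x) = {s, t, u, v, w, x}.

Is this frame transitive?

Transitive: yes — every two-step R-path is closed by a direct edge.

Yes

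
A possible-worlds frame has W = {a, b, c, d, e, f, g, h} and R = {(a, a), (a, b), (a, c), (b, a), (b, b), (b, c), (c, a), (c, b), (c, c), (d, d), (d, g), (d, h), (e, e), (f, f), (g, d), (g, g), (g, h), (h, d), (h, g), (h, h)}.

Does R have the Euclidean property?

Euclidean: yes — any two successors of a common world are R-related.

Yes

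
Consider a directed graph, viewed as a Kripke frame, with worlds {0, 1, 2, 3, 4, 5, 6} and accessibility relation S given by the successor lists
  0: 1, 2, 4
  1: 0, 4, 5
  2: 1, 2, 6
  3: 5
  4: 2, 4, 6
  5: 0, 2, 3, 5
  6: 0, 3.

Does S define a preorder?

Reflexive: no — 0 is not related to itself.
Transitive: no — 0 S 1 and 1 S 5, but not 0 S 5.
So S is not a preorder.

No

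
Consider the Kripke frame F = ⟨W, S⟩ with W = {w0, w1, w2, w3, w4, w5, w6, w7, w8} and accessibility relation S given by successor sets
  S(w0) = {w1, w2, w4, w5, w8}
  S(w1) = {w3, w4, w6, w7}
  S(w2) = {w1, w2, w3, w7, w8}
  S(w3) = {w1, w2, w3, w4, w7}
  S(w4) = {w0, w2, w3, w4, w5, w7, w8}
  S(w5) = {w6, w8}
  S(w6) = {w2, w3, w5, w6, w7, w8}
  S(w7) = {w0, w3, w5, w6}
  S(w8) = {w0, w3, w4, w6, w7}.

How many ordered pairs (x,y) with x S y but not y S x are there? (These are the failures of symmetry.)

Enumerating: (w0,w1), (w0,w2), (w0,w5), (w1,w4), (w1,w6), (w1,w7), (w2,w1), (w2,w7), (w2,w8), (w4,w2), (w4,w5), (w4,w7), … and 7 more.
Total: 19.

19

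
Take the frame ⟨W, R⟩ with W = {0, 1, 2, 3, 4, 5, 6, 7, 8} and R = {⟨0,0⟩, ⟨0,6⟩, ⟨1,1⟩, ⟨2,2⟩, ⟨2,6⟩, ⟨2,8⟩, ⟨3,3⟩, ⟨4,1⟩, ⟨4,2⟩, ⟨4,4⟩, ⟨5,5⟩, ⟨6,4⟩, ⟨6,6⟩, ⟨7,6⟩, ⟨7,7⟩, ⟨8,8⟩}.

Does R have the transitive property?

Transitive: no — 0 R 6 and 6 R 4, but not 0 R 4.

No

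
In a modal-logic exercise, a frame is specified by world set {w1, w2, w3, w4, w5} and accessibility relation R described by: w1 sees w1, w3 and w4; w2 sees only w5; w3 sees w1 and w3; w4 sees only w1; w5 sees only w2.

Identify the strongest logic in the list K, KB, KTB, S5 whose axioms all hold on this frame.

KB

Symmetric (axiom B): yes — every pair in R has its reverse in R.
Reflexive (axiom T): no — w2 is not related to itself.
Euclidean (axiom 5): no — w1 R w3 and w1 R w4, but not w3 R w4.
So F validates K, KB; KTB would additionally require R to be reflexive. The strongest is KB.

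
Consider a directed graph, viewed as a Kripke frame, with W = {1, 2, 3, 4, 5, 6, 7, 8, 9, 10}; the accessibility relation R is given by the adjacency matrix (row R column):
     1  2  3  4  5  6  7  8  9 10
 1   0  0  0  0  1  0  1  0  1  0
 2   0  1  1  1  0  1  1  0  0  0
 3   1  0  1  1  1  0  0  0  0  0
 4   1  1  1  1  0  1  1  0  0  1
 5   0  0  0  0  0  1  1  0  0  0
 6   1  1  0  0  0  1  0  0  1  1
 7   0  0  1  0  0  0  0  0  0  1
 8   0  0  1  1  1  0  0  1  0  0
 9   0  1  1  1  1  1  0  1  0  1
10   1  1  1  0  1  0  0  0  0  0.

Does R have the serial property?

Yes

Serial: yes — every world has a successor (e.g. 1 R 5).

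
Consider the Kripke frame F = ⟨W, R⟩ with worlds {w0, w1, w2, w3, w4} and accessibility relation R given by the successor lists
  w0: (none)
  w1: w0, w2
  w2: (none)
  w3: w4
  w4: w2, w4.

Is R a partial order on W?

No

Reflexive: no — w0 is not related to itself.
Transitive: no — w3 R w4 and w4 R w2, but not w3 R w2.
Antisymmetric: yes — no distinct pair is related both ways.
So R is not a partial order.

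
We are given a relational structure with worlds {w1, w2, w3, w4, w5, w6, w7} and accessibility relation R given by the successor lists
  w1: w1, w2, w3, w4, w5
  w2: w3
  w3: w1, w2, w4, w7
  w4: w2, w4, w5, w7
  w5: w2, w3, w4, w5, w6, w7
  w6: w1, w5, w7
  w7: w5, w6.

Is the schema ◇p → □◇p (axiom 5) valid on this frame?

No

Axiom 5 corresponds to the accessibility relation being Euclidean.
Euclidean: no — w1 R w2 and w1 R w4, but not w2 R w4.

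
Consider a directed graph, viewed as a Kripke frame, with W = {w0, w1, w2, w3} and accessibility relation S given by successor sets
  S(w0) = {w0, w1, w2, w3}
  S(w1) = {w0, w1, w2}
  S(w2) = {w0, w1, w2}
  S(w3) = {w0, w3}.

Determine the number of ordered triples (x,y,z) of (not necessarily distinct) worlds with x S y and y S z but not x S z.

Enumerating: (w1,w0,w3), (w2,w0,w3), (w3,w0,w1), (w3,w0,w2).

4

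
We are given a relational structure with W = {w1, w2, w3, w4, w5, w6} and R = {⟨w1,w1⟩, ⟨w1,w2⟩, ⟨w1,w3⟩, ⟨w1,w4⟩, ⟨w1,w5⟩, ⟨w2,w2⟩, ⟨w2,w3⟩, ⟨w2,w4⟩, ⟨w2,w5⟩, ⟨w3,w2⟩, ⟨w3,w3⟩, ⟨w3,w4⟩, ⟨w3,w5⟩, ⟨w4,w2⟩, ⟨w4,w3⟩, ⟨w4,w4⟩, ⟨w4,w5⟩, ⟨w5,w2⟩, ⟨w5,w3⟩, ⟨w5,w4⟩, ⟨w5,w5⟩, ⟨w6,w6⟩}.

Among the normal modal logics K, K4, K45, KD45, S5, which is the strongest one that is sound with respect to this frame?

K4

Transitive (axiom 4): yes — every two-step R-path is closed by a direct edge.
Euclidean (axiom 5): no — w1 R w2 and w1 R w1, but not w2 R w1.
Serial (axiom D): yes — every world has a successor (e.g. w1 R w1).
Reflexive (axiom T): yes — every world is R-related to itself.
So F validates K, K4; K45 would additionally require R to be Euclidean. The strongest is K4.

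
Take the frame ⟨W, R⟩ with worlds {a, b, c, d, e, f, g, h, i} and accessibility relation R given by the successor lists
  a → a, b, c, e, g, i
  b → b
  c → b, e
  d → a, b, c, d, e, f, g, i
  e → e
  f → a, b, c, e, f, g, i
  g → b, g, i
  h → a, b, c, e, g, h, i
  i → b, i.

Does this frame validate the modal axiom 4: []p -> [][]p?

Axiom 4 corresponds to the accessibility relation being transitive.
Transitive: yes — every two-step R-path is closed by a direct edge.

Yes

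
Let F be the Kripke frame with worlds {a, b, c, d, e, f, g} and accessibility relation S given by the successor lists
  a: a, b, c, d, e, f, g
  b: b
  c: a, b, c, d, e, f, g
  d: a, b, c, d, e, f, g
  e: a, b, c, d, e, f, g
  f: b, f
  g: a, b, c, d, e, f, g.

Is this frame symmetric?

Symmetric: no — a S b but not b S a.

No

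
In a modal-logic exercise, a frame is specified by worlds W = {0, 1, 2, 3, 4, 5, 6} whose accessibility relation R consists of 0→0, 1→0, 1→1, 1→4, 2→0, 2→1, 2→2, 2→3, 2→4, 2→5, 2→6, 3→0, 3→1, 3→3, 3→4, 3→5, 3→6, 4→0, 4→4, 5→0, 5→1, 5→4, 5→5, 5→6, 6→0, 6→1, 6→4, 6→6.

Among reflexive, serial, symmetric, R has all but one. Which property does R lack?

Reflexive: yes — every world is R-related to itself.
Serial: yes — every world has a successor (e.g. 0 R 0).
Symmetric: no — 1 R 0 but not 0 R 1.
Only symmetric fails.

symmetric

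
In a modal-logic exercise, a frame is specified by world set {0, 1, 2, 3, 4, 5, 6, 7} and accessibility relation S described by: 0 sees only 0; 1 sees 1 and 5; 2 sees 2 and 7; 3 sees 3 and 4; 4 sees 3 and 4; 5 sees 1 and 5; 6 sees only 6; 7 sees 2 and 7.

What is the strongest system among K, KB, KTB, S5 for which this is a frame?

Symmetric (axiom B): yes — every pair in S has its reverse in S.
Reflexive (axiom T): yes — every world is S-related to itself.
Euclidean (axiom 5): yes — any two successors of a common world are S-related.
So F validates K, KB, KTB, S5. The strongest is S5.

S5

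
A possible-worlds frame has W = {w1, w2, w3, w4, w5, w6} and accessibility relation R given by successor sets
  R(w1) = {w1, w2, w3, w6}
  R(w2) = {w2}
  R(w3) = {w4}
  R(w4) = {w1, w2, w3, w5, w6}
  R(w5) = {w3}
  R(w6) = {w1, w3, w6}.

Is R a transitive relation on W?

No

Transitive: no — w1 R w3 and w3 R w4, but not w1 R w4.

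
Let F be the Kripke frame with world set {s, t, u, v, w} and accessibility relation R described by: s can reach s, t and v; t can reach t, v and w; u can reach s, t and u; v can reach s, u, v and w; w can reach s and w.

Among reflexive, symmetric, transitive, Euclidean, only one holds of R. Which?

reflexive

Reflexive: yes — every world is R-related to itself.
Symmetric: no — s R t but not t R s.
Transitive: no — s R t and t R w, but not s R w.
Euclidean: no — s R v and s R t, but not v R t.
Only reflexive holds.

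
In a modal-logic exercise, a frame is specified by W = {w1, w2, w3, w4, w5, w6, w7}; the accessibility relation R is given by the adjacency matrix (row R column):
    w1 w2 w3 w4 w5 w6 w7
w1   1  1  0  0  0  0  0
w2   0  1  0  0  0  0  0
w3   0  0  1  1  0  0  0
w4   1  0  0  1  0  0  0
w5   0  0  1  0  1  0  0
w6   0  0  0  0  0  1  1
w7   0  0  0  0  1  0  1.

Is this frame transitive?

Transitive: no — w3 R w4 and w4 R w1, but not w3 R w1.

No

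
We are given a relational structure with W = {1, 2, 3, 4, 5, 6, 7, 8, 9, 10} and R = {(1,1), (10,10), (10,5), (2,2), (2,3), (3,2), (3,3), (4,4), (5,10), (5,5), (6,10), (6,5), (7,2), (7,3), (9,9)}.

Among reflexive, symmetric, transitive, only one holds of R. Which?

transitive

Reflexive: no — 6 is not related to itself.
Symmetric: no — 6 R 10 but not 10 R 6.
Transitive: yes — every two-step R-path is closed by a direct edge.
Only transitive holds.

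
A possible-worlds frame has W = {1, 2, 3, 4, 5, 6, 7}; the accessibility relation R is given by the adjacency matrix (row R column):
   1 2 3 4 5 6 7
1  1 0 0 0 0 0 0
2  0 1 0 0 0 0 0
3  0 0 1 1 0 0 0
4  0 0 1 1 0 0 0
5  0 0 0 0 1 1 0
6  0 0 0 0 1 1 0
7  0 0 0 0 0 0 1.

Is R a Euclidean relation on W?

Euclidean: yes — any two successors of a common world are R-related.

Yes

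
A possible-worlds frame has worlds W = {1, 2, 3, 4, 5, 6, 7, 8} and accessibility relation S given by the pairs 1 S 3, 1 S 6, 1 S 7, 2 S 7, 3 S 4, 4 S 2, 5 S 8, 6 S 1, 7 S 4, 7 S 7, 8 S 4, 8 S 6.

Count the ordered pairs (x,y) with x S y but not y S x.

Enumerating: (1,3), (1,7), (2,7), (3,4), (4,2), (5,8), (7,4), (8,4), (8,6).

9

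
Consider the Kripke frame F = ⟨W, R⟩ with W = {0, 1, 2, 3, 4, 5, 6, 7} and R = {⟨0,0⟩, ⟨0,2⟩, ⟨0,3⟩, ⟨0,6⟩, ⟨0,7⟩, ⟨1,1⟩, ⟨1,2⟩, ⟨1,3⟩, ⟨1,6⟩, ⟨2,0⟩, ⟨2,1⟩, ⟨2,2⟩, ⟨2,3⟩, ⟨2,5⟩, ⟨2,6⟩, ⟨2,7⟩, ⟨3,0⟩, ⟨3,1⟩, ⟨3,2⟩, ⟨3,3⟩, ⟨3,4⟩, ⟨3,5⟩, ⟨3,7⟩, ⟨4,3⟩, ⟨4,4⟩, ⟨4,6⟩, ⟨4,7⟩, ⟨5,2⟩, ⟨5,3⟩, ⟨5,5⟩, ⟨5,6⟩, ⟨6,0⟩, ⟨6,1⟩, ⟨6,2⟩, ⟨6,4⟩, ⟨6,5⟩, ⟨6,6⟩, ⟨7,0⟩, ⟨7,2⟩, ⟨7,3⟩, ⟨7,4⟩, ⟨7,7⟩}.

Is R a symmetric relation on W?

Yes

Symmetric: yes — every pair in R has its reverse in R.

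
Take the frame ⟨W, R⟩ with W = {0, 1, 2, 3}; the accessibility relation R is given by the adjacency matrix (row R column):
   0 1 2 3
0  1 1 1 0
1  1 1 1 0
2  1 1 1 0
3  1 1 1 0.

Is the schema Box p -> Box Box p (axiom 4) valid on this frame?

Axiom 4 corresponds to the accessibility relation being transitive.
Transitive: yes — every two-step R-path is closed by a direct edge.

Yes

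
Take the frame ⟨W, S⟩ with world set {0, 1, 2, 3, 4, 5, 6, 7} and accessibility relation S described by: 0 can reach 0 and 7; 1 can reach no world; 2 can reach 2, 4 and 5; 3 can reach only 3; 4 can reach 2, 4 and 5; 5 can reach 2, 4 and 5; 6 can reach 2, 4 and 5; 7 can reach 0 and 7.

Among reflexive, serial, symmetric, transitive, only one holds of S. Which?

transitive

Reflexive: no — 1 is not related to itself.
Serial: no — 1 has no S-successor.
Symmetric: no — 6 S 2 but not 2 S 6.
Transitive: yes — every two-step S-path is closed by a direct edge.
Only transitive holds.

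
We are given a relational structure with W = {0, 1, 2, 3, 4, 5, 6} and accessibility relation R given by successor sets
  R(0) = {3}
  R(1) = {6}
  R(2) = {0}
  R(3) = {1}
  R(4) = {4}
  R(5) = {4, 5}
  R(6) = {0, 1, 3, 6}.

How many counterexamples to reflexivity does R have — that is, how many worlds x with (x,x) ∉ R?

4

Enumerating: 0, 1, 2, 3.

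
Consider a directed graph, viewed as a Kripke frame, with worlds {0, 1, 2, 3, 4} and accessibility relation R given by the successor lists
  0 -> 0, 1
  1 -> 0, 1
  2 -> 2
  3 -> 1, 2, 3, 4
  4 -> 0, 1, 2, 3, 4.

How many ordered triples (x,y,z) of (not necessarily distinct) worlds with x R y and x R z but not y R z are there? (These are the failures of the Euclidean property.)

Enumerating: (3,1,2), (3,1,3), (3,1,4), (3,2,1), (3,2,3), (3,2,4), (4,0,2), (4,0,3), (4,0,4), (4,1,2), (4,1,3), (4,1,4), (4,2,0), (4,2,1), (4,2,3), (4,2,4), (4,3,0).

17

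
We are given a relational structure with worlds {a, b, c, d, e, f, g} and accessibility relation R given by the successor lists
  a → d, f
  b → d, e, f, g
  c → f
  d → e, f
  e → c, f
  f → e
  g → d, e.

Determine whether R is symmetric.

Symmetric: no — a R d but not d R a.

No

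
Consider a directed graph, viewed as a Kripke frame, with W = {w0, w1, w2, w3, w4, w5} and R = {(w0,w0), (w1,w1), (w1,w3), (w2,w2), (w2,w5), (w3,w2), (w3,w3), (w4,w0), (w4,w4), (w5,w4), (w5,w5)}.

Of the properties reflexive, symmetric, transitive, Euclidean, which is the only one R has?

reflexive

Reflexive: yes — every world is R-related to itself.
Symmetric: no — w1 R w3 but not w3 R w1.
Transitive: no — w1 R w3 and w3 R w2, but not w1 R w2.
Euclidean: no — w1 R w3 and w1 R w1, but not w3 R w1.
Only reflexive holds.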